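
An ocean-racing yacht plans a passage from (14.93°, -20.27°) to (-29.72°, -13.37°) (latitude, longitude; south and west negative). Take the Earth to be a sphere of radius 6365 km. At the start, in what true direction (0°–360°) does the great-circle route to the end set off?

171.5°

N = sin Δλ·cos φ₂ = +0.1043;  D = cos φ₁ sin φ₂ − sin φ₁ cos φ₂ cos Δλ = -0.7012
initial course = atan2(N, D) = 171.54°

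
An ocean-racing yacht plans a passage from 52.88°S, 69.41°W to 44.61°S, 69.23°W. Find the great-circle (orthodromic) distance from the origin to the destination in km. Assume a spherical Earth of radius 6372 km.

920 km

cos σ = sin φ₁ sin φ₂ + cos φ₁ cos φ₂ cos Δλ
      = sin(-52.88°)sin(-44.61°) + cos(-52.88°)cos(-44.61°)cos(0.18°) = 0.9896
σ = 8.271° → d = Rσ = 6372·0.14435 = 920 km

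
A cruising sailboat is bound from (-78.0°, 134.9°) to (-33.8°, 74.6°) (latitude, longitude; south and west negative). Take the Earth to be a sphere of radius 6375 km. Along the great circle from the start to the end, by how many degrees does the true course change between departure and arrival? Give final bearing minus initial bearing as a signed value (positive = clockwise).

At departure: θ₁ = atan2(sin Δλ cos φ₂, cos φ₁ sin φ₂ − sin φ₁ cos φ₂ cos Δλ) = 291.69°
At arrival: θ₂ = atan2(sin Δλ cos φ₁, −cos φ₂ sin φ₁ + sin φ₂ cos φ₁ cos Δλ) = 346.56°
Δθ = θ₂ − θ₁ = +54.9°

+54.9°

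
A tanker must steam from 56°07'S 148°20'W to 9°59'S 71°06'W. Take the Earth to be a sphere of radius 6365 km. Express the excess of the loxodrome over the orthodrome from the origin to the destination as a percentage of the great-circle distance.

2.9%

Great circle: σ = 1.3023 rad → d_gc = Rσ = 8289.3 km
Rhumb: Δφ = +0.8052, Δλ = +1.3480, Δψ = +1.0136, q = Δφ/Δψ = 0.7944 → d_rh = R√(Δφ²+q²Δλ²) = 8527.7 km
Excess = (8527.7 − 8289.3) / 8289.3 = 238.4 / 8289.3 = 2.88% ≈ 2.9%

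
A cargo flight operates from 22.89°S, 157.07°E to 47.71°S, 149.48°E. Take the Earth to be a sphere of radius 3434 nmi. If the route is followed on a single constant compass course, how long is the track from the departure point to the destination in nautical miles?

1532 nmi

Rhumb course C = atan2(Δλ, Δψ) with Δψ = ln[tan(π/4+φ₂/2)/tan(π/4+φ₁/2)] = -0.5393, Δλ = -0.1325 → C = 193.80°
d = R·|Δφ| / |cos C| = 3434·0.43319 / 0.97114 = 1532 nmi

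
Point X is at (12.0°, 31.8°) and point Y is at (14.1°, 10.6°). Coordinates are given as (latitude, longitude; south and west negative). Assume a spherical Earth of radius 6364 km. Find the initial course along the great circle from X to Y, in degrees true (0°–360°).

278.2°

N = sin Δλ·cos φ₂ = -0.3507;  D = cos φ₁ sin φ₂ − sin φ₁ cos φ₂ cos Δλ = +0.0503
initial course = atan2(N, D) = 278.16°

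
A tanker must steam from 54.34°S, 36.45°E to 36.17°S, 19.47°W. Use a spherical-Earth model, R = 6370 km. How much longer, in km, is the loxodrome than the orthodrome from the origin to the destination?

100 km

Great circle: cos σ = sin φ₁ sin φ₂ + cos φ₁ cos φ₂ cos Δλ,  σ = 0.7329 rad → d_gc = 4668.7 km
Rhumb line: Δψ = +0.4564, q = Δφ/Δψ = 0.6949, d_rh = R√(Δφ²+q²Δλ²) = 4769.1 km
Excess = 4769.1 − 4668.7 = 100.4 ≈ 100 km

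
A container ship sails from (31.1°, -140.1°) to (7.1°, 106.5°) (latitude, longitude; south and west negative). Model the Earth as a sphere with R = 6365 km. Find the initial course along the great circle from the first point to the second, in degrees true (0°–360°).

N = sin Δλ·cos φ₂ = -0.9107;  D = cos φ₁ sin φ₂ − sin φ₁ cos φ₂ cos Δλ = +0.3094
initial course = atan2(N, D) = 288.76°

288.8°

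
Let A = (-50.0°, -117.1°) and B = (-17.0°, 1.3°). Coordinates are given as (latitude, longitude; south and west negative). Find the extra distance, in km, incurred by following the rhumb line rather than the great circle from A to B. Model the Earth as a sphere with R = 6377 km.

857 km

Great circle: cos σ = sin φ₁ sin φ₂ + cos φ₁ cos φ₂ cos Δλ,  σ = 1.6392 rad → d_gc = 10453.5 km
Rhumb line: Δψ = +0.7095, q = Δφ/Δψ = 0.8118, d_rh = R√(Δφ²+q²Δλ²) = 11310.2 km
Excess = 11310.2 − 10453.5 = 856.7 ≈ 857 km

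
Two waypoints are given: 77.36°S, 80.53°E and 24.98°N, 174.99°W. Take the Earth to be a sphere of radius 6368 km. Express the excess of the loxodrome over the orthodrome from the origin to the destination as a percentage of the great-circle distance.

5.7%

Great circle: σ = 2.0507 rad → d_gc = Rσ = 13058.6 km
Rhumb: Δφ = +1.7862, Δλ = +1.8235, Δψ = +2.6509, q = Δφ/Δψ = 0.6738 → d_rh = R√(Δφ²+q²Δλ²) = 13805.5 km
Excess = (13805.5 − 13058.6) / 13058.6 = 746.9 / 13058.6 = 5.72% ≈ 5.7%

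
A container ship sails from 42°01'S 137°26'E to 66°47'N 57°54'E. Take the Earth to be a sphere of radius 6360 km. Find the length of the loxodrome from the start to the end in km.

13963 km

Rhumb course C = atan2(Δλ, Δψ) with Δψ = ln[tan(π/4+φ₂/2)/tan(π/4+φ₁/2)] = +2.3922, Δλ = -1.3881 → C = 329.88°
d = R·|Δφ| / |cos C| = 6360·1.89892 / 0.86493 = 13963 km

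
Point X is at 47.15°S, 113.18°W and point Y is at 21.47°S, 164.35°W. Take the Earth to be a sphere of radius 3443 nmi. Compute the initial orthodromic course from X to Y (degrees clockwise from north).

283.9°

N = sin Δλ·cos φ₂ = -0.7250;  D = cos φ₁ sin φ₂ − sin φ₁ cos φ₂ cos Δλ = +0.1789
initial course = atan2(N, D) = 283.86°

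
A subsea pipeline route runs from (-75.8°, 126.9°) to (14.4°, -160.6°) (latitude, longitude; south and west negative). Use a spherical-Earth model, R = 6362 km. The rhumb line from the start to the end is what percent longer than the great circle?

2.8%

Great circle: σ = 1.7413 rad → d_gc = Rσ = 11077.9 km
Rhumb: Δφ = +1.5743, Δλ = +1.2654, Δψ = +2.3370, q = Δφ/Δψ = 0.6736 → d_rh = R√(Δφ²+q²Δλ²) = 11389.5 km
Excess = (11389.5 − 11077.9) / 11077.9 = 311.6 / 11077.9 = 2.81% ≈ 2.8%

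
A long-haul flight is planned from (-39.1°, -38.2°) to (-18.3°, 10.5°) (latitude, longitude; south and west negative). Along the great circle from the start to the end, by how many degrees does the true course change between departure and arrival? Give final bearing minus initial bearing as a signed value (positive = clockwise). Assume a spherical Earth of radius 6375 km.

Initial bearing θ₁ = atan2(sin Δλ cos φ₂, cos φ₁ sin φ₂ − sin φ₁ cos φ₂ cos Δλ) = 78.01°
Final bearing θ₂ = (initial bearing from the destination back to the start) + 180° = 53.09°
Δθ = θ₂ − θ₁ = -24.9°

-24.9°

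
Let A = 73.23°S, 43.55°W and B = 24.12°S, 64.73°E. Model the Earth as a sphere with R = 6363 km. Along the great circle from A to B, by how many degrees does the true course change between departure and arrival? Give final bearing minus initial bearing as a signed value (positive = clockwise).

At departure: θ₁ = atan2(sin Δλ cos φ₂, cos φ₁ sin φ₂ − sin φ₁ cos φ₂ cos Δλ) = 114.34°
At arrival: θ₂ = atan2(sin Δλ cos φ₁, −cos φ₂ sin φ₁ + sin φ₂ cos φ₁ cos Δλ) = 16.74°
Δθ = θ₂ − θ₁ = -97.6°

-97.6°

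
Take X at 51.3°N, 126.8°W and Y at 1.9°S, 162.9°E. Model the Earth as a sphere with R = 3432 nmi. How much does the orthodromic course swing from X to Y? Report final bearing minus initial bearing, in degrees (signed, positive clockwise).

-36.4°

Initial bearing θ₁ = atan2(sin Δλ cos φ₂, cos φ₁ sin φ₂ − sin φ₁ cos φ₂ cos Δλ) = 253.22°
Final bearing θ₂ = (initial bearing from the destination back to the start) + 180° = 216.80°
Δθ = θ₂ − θ₁ = -36.4°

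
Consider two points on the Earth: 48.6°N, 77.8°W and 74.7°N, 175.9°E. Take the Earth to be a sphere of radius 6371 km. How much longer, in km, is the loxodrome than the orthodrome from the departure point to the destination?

669 km

Great circle: cos σ = sin φ₁ sin φ₂ + cos φ₁ cos φ₂ cos Δλ,  σ = 0.8304 rad → d_gc = 5290.8 km
Rhumb line: Δψ = +1.0343, q = Δφ/Δψ = 0.4404, d_rh = R√(Δφ²+q²Δλ²) = 5959.9 km
Excess = 5959.9 − 5290.8 = 669.1 ≈ 669 km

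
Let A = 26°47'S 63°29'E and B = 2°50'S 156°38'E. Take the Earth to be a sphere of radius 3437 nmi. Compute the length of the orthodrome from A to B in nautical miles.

cos σ = sin φ₁ sin φ₂ + cos φ₁ cos φ₂ cos Δλ
      = sin(-26.78°)sin(-2.83°) + cos(-26.78°)cos(-2.83°)cos(93.15°) = -0.0267
σ = 91.531° → d = Rσ = 3437·1.59752 = 5491 nmi

5491 nmi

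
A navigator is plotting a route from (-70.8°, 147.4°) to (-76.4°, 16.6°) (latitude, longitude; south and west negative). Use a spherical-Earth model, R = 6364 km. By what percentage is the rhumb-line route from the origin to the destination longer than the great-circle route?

24.0%

Great circle: σ = 0.5209 rad → d_gc = Rσ = 3315.1 km
Rhumb: Δφ = -0.0977, Δλ = -2.2829, Δψ = -0.3495, q = Δφ/Δψ = 0.2796 → d_rh = R√(Δφ²+q²Δλ²) = 4109.6 km
Excess = (4109.6 − 3315.1) / 3315.1 = 794.5 / 3315.1 = 23.97% ≈ 24.0%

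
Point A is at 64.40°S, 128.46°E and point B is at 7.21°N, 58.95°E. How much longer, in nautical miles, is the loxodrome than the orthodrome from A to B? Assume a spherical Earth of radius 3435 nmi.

Great circle: cos σ = sin φ₁ sin φ₂ + cos φ₁ cos φ₂ cos Δλ,  σ = 1.5339 rad → d_gc = 5269.0 nmi
Rhumb line: Δψ = +1.6081, q = Δφ/Δψ = 0.7772, d_rh = R√(Δφ²+q²Δλ²) = 5377.8 nmi
Excess = 5377.8 − 5269.0 = 108.8 ≈ 109 nmi

109 nmi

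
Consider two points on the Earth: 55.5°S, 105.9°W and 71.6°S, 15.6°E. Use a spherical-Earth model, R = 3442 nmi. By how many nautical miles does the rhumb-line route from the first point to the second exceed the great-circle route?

Great circle: cos σ = sin φ₁ sin φ₂ + cos φ₁ cos φ₂ cos Δλ,  σ = 0.8113 rad → d_gc = 2792.4 nmi
Rhumb line: Δψ = -0.6508, q = Δφ/Δψ = 0.4318, d_rh = R√(Δφ²+q²Δλ²) = 3296.4 nmi
Excess = 3296.4 − 2792.4 = 504.0 ≈ 504 nmi

504 nmi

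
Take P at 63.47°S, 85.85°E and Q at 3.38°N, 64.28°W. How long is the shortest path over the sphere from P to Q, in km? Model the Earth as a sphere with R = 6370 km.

Haversine: a = sin²(Δφ/2)+cos φ₁ cos φ₂ sin²(Δλ/2) = 0.71970;  σ = 2·atan2(√a,√(1−a))
σ = 116.066° → d = Rσ = 6370·2.02573 = 12904 km

12904 km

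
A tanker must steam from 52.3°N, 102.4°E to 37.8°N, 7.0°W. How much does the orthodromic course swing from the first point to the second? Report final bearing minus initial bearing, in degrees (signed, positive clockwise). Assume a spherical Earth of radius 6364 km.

Initial bearing θ₁ = atan2(sin Δλ cos φ₂, cos φ₁ sin φ₂ − sin φ₁ cos φ₂ cos Δλ) = 308.01°
Final bearing θ₂ = (initial bearing from the destination back to the start) + 180° = 217.57°
Δθ = θ₂ − θ₁ = -90.4°

-90.4°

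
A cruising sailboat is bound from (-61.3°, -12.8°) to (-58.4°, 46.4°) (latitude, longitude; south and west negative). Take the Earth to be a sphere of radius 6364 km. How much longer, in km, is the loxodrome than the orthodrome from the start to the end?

Great circle: cos σ = sin φ₁ sin φ₂ + cos φ₁ cos φ₂ cos Δλ,  σ = 0.5034 rad → d_gc = 3203.8 km
Rhumb line: Δψ = +0.1008, q = Δφ/Δψ = 0.5019, d_rh = R√(Δφ²+q²Δλ²) = 3315.9 km
Excess = 3315.9 − 3203.8 = 112.1 ≈ 112 km

112 km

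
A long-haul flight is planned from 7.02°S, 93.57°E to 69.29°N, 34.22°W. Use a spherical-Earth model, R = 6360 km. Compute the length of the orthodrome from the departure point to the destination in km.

12125 km

Haversine: a = sin²(Δφ/2)+cos φ₁ cos φ₂ sin²(Δλ/2) = 0.66470;  σ = 2·atan2(√a,√(1−a))
σ = 109.232° → d = Rσ = 6360·1.90646 = 12125 km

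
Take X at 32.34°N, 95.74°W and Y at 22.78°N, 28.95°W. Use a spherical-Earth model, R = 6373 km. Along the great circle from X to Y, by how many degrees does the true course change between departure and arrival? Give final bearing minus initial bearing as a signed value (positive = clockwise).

Initial bearing θ₁ = atan2(sin Δλ cos φ₂, cos φ₁ sin φ₂ − sin φ₁ cos φ₂ cos Δλ) = 81.10°
Final bearing θ₂ = (initial bearing from the destination back to the start) + 180° = 115.13°
Δθ = θ₂ − θ₁ = +34.0°

+34.0°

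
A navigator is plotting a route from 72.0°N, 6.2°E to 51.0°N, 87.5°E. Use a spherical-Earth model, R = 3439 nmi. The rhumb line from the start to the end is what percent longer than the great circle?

7.0%

Great circle: σ = 0.6943 rad → d_gc = Rσ = 2387.6 nmi
Rhumb: Δφ = -0.3665, Δλ = +1.4190, Δψ = -0.8046, q = Δφ/Δψ = 0.4555 → d_rh = R√(Δφ²+q²Δλ²) = 2555.4 nmi
Excess = (2555.4 − 2387.6) / 2387.6 = 167.8 / 2387.6 = 7.03% ≈ 7.0%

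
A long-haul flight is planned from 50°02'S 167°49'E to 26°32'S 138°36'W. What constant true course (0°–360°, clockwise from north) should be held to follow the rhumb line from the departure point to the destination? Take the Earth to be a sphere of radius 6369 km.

60.4°

Δψ = ln[tan(π/4+φ₂/2)/tan(π/4+φ₁/2)] = +0.5310
Δλ = +0.9352 rad (taken the short way round)
course = atan2(Δλ, Δψ) = 60.41°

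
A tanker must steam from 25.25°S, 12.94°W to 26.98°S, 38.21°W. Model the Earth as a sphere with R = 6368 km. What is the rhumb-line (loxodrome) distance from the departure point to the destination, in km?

2529 km

Δψ = ln[tan(π/4+φ₂/2)/tan(π/4+φ₁/2)] = -0.0336;  Δφ = -0.0302 rad,  Δλ = -0.4410 rad
q = Δφ/Δψ = 0.8979
d = R·√(Δφ² + q²Δλ²) = 6368·0.39715 = 2529 km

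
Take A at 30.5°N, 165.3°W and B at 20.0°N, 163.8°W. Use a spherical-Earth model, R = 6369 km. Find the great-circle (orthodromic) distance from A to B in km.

1177 km

cos σ = sin φ₁ sin φ₂ + cos φ₁ cos φ₂ cos Δλ
      = sin(30.50°)sin(20.00°) + cos(30.50°)cos(20.00°)cos(1.50°) = 0.9830
σ = 10.587° → d = Rσ = 6369·0.18478 = 1177 km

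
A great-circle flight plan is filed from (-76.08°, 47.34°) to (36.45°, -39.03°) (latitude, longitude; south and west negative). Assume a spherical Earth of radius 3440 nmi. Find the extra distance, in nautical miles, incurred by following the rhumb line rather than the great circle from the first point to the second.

214 nmi

Great circle: cos σ = sin φ₁ sin φ₂ + cos φ₁ cos φ₂ cos Δλ,  σ = 2.1705 rad → d_gc = 7466.62 nmi
Rhumb line: Δψ = +2.7871, q = Δφ/Δψ = 0.7047, d_rh = R√(Δφ²+q²Δλ²) = 7681.11 nmi
Excess = 7681.11 − 7466.62 = 214.49 ≈ 214 nmi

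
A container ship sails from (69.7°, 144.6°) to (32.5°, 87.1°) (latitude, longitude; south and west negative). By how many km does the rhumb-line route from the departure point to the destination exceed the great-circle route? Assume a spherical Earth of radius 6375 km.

Great circle: cos σ = sin φ₁ sin φ₂ + cos φ₁ cos φ₂ cos Δλ,  σ = 0.8485 rad → d_gc = 5408.9 km
Rhumb line: Δψ = -1.1199, q = Δφ/Δψ = 0.5798, d_rh = R√(Δφ²+q²Δλ²) = 5557.9 km
Excess = 5557.9 − 5408.9 = 149.0 ≈ 149 km

149 km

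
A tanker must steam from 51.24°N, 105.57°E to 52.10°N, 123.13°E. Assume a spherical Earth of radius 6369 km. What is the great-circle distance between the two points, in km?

1211 km

cos σ = sin φ₁ sin φ₂ + cos φ₁ cos φ₂ cos Δλ
      = sin(51.24°)sin(52.10°) + cos(51.24°)cos(52.10°)cos(17.56°) = 0.9820
σ = 10.898° → d = Rσ = 6369·0.19020 = 1211 km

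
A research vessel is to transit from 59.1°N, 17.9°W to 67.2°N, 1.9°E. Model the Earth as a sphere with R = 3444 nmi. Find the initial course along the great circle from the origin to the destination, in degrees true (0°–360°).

θ = atan2( sin Δλ·cos φ₂ ,  cos φ₁ sin φ₂ − sin φ₁ cos φ₂ cos Δλ )
  = atan2(+0.1313, +0.1606) = 39.27°

39.3°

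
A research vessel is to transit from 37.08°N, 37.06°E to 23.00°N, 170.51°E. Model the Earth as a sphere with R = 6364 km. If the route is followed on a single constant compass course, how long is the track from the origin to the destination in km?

Δψ = ln[tan(π/4+φ₂/2)/tan(π/4+φ₁/2)] = -0.2851;  Δφ = -0.2457 rad,  Δλ = +2.3291 rad
q = Δφ/Δψ = 0.8620
d = R·√(Δφ² + q²Δλ²) = 6364·2.02277 = 12873 km

12873 km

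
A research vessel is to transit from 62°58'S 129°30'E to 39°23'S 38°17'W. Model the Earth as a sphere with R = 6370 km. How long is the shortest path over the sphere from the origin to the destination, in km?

cos σ = sin φ₁ sin φ₂ + cos φ₁ cos φ₂ cos Δλ
      = sin(-62.97°)sin(-39.38°) + cos(-62.97°)cos(-39.38°)cos(-167.78°) = 0.2218
σ = 77.183° → d = Rσ = 6370·1.34710 = 8581 km

8581 km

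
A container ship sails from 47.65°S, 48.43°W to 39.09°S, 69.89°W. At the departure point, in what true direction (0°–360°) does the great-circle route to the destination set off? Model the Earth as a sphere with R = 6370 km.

N = sin Δλ·cos φ₂ = -0.2840;  D = cos φ₁ sin φ₂ − sin φ₁ cos φ₂ cos Δλ = +0.1091
initial course = atan2(N, D) = 291.01°

291.0°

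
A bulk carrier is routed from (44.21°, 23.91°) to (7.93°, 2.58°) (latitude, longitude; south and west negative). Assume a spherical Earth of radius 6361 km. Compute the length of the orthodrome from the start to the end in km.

Haversine: a = sin²(Δφ/2)+cos φ₁ cos φ₂ sin²(Δλ/2) = 0.12125;  σ = 2·atan2(√a,√(1−a))
σ = 40.755° → d = Rσ = 6361·0.71131 = 4525 km

4525 km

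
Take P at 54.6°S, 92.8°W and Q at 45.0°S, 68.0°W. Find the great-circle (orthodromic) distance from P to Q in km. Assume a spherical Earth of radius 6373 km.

cos σ = sin φ₁ sin φ₂ + cos φ₁ cos φ₂ cos Δλ
      = sin(-54.60°)sin(-45.00°) + cos(-54.60°)cos(-45.00°)cos(24.80°) = 0.9482
σ = 18.519° → d = Rσ = 6373·0.32321 = 2060 km

2060 km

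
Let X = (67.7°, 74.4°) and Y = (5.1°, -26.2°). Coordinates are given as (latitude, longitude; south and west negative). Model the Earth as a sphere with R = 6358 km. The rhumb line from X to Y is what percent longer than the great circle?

Great circle: σ = 1.5581 rad → d_gc = Rσ = 9906.2 km
Rhumb: Δφ = -1.0926, Δλ = -1.7558, Δψ = -1.5349, q = Δφ/Δψ = 0.7118 → d_rh = R√(Δφ²+q²Δλ²) = 10554.5 km
Excess = (10554.5 − 9906.2) / 9906.2 = 648.3 / 9906.2 = 6.54% ≈ 6.5%

6.5%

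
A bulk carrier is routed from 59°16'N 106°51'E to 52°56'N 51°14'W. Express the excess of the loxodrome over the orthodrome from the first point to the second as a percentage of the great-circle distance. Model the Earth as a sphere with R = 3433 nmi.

Great circle: σ = 1.1592 rad → d_gc = Rσ = 3979.4 nmi
Rhumb: Δφ = -0.1105, Δλ = -2.7591, Δψ = -0.1987, q = Δφ/Δψ = 0.5562 → d_rh = R√(Δφ²+q²Δλ²) = 5281.9 nmi
Excess = (5281.9 − 3979.4) / 3979.4 = 1302.5 / 3979.4 = 32.73% ≈ 32.7%

32.7%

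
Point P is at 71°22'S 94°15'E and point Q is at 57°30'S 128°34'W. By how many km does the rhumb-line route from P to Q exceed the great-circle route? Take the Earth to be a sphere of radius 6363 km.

1302 km

Great circle: cos σ = sin φ₁ sin φ₂ + cos φ₁ cos φ₂ cos Δλ,  σ = 0.8322 rad → d_gc = 5295.2 km
Rhumb line: Δψ = +0.5747, q = Δφ/Δψ = 0.4211, d_rh = R√(Δφ²+q²Δλ²) = 6597.5 km
Excess = 6597.5 − 5295.2 = 1302.3 ≈ 1302 km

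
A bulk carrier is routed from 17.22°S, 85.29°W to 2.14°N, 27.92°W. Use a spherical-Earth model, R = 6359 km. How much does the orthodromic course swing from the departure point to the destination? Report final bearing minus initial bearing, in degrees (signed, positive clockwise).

Initial bearing θ₁ = atan2(sin Δλ cos φ₂, cos φ₁ sin φ₂ − sin φ₁ cos φ₂ cos Δλ) = 76.94°
Final bearing θ₂ = (initial bearing from the destination back to the start) + 180° = 68.61°
Δθ = θ₂ − θ₁ = -8.3°

-8.3°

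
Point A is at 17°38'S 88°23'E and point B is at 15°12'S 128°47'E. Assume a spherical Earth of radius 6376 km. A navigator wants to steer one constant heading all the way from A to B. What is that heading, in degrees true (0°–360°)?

86.4°

Δψ = ln[tan(π/4+φ₂/2)/tan(π/4+φ₁/2)] = +0.0443
Δλ = +0.7051 rad (taken the short way round)
course = atan2(Δλ, Δψ) = 86.41°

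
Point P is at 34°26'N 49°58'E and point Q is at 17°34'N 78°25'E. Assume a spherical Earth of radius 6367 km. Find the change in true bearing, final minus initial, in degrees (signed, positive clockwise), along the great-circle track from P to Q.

+12.8°

Initial bearing θ₁ = atan2(sin Δλ cos φ₂, cos φ₁ sin φ₂ − sin φ₁ cos φ₂ cos Δλ) = 116.36°
Final bearing θ₂ = (initial bearing from the destination back to the start) + 180° = 129.18°
Δθ = θ₂ − θ₁ = +12.8°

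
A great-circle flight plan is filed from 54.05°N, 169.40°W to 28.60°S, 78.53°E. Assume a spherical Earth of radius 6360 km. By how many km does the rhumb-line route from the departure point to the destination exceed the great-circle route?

309 km

Great circle: cos σ = sin φ₁ sin φ₂ + cos φ₁ cos φ₂ cos Δλ,  σ = 2.1910 rad → d_gc = 13934.7 km
Rhumb line: Δψ = -1.6469, q = Δφ/Δψ = 0.8759, d_rh = R√(Δφ²+q²Δλ²) = 14244.0 km
Excess = 14244.0 − 13934.7 = 309.3 ≈ 309 km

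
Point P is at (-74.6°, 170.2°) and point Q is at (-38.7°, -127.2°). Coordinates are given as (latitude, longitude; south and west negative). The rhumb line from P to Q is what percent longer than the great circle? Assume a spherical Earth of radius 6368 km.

Great circle: σ = 0.7980 rad → d_gc = Rσ = 5081.4 km
Rhumb: Δφ = +0.6266, Δλ = +1.0926, Δψ = +1.2674, q = Δφ/Δψ = 0.4944 → d_rh = R√(Δφ²+q²Δλ²) = 5268.0 km
Excess = (5268.0 − 5081.4) / 5081.4 = 186.6 / 5081.4 = 3.67% ≈ 3.7%

3.7%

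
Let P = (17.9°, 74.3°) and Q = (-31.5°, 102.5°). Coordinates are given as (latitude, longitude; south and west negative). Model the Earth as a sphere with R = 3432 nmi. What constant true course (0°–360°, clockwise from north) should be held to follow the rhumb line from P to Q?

151.3°

Δψ = ln[tan(π/4+φ₂/2)/tan(π/4+φ₁/2)] = -0.8974
Δλ = +0.4922 rad (taken the short way round)
course = atan2(Δλ, Δψ) = 151.26°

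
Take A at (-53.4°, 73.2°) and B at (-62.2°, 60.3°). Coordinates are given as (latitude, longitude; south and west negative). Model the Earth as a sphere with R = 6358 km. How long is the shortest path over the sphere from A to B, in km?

cos σ = sin φ₁ sin φ₂ + cos φ₁ cos φ₂ cos Δλ
      = sin(-53.40°)sin(-62.20°) + cos(-53.40°)cos(-62.20°)cos(-12.90°) = 0.9812
σ = 11.125° → d = Rσ = 6358·0.19416 = 1234 km

1234 km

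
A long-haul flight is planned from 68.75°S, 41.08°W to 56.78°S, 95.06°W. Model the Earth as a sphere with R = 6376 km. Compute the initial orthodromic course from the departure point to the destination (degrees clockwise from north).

θ = atan2( sin Δλ·cos φ₂ ,  cos φ₁ sin φ₂ − sin φ₁ cos φ₂ cos Δλ )
  = atan2(-0.4431, -0.0029) = 269.62°

269.6°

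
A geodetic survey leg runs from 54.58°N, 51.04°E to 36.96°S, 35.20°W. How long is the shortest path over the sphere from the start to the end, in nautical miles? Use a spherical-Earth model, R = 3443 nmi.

7052 nmi

cos σ = sin φ₁ sin φ₂ + cos φ₁ cos φ₂ cos Δλ
      = sin(54.58°)sin(-36.96°) + cos(54.58°)cos(-36.96°)cos(-86.24°) = -0.4596
σ = 117.362° → d = Rσ = 3443·2.04835 = 7052 nmi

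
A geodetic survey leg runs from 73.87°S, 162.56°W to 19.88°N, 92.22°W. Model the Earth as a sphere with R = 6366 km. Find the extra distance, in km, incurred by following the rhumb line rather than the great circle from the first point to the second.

Great circle: cos σ = sin φ₁ sin φ₂ + cos φ₁ cos φ₂ cos Δλ,  σ = 1.8119 rad → d_gc = 11534.50 km
Rhumb line: Δψ = +2.3082, q = Δφ/Δψ = 0.7089, d_rh = R√(Δφ²+q²Δλ²) = 11798.02 km
Excess = 11798.02 − 11534.50 = 263.52 ≈ 264 km

264 km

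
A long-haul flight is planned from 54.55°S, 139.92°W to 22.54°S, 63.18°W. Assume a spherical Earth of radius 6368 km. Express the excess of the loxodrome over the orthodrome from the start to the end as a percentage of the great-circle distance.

Great circle: σ = 1.1206 rad → d_gc = Rσ = 7136.0 km
Rhumb: Δφ = +0.5587, Δλ = +1.3394, Δψ = +0.7367, q = Δφ/Δψ = 0.7584 → d_rh = R√(Δφ²+q²Δλ²) = 7382.2 km
Excess = (7382.2 − 7136.0) / 7136.0 = 246.2 / 7136.0 = 3.4501% ≈ 3.5%

3.5%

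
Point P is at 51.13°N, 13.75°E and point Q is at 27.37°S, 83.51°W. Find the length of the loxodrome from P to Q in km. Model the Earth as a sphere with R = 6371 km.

12997 km

Rhumb course C = atan2(Δλ, Δψ) with Δψ = ln[tan(π/4+φ₂/2)/tan(π/4+φ₁/2)] = -1.5387, Δλ = -1.6975 → C = 227.81°
d = R·|Δφ| / |cos C| = 6371·1.37008 / 0.67160 = 12997 km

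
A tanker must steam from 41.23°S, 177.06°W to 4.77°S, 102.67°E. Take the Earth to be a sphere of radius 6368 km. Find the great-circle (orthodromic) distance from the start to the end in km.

cos σ = sin φ₁ sin φ₂ + cos φ₁ cos φ₂ cos Δλ
      = sin(-41.23°)sin(-4.77°) + cos(-41.23°)cos(-4.77°)cos(-80.27°) = 0.1815
σ = 79.545° → d = Rσ = 6368·1.38831 = 8841 km

8841 km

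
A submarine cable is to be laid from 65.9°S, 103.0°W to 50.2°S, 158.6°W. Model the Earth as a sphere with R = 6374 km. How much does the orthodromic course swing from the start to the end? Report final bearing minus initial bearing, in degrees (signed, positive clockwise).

Initial bearing θ₁ = atan2(sin Δλ cos φ₂, cos φ₁ sin φ₂ − sin φ₁ cos φ₂ cos Δλ) = 271.78°
Final bearing θ₂ = (initial bearing from the destination back to the start) + 180° = 320.39°
Δθ = θ₂ − θ₁ = +48.6°

+48.6°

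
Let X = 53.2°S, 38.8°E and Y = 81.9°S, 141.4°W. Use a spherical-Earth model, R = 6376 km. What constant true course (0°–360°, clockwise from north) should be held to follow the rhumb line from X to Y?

116.2°

Meridional parts: M(φ₁)=-1.1006, M(φ₂)=-2.6478 → ΔM = -1.5472;  Δλ = +3.1381 rad
tan C = Δλ / ΔM = -2.0283 → C = 116.24°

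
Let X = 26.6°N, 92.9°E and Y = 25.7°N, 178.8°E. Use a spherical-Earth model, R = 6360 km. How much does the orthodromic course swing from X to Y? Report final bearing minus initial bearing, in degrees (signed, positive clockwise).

+44.6°

At departure: θ₁ = atan2(sin Δλ cos φ₂, cos φ₁ sin φ₂ − sin φ₁ cos φ₂ cos Δλ) = 68.23°
At arrival: θ₂ = atan2(sin Δλ cos φ₁, −cos φ₂ sin φ₁ + sin φ₂ cos φ₁ cos Δλ) = 112.85°
Δθ = θ₂ − θ₁ = +44.6°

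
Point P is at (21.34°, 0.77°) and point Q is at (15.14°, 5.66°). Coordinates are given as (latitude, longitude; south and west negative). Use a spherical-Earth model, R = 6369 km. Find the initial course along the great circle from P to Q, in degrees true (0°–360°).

N = sin Δλ·cos φ₂ = +0.0823;  D = cos φ₁ sin φ₂ − sin φ₁ cos φ₂ cos Δλ = -0.1067
initial course = atan2(N, D) = 142.37°

142.4°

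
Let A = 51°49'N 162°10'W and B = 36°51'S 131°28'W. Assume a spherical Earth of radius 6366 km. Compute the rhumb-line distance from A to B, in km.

Δψ = ln[tan(π/4+φ₂/2)/tan(π/4+φ₁/2)] = -1.7537;  Δφ = -1.5475 rad,  Δλ = +0.5358 rad
q = Δφ/Δψ = 0.8824
d = R·√(Δφ² + q²Δλ²) = 6366·1.61815 = 10301 km

10301 km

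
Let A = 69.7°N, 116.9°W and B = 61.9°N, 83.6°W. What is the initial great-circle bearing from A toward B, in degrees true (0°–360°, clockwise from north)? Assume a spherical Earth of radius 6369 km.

θ = atan2( sin Δλ·cos φ₂ ,  cos φ₁ sin φ₂ − sin φ₁ cos φ₂ cos Δλ )
  = atan2(+0.2586, -0.0632) = 103.73°

103.7°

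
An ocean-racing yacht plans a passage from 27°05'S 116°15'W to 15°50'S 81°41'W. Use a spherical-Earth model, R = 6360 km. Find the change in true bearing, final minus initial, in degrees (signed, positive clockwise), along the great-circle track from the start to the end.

Initial bearing θ₁ = atan2(sin Δλ cos φ₂, cos φ₁ sin φ₂ − sin φ₁ cos φ₂ cos Δλ) = 77.82°
Final bearing θ₂ = (initial bearing from the destination back to the start) + 180° = 64.78°
Δθ = θ₂ − θ₁ = -13.0°

-13.0°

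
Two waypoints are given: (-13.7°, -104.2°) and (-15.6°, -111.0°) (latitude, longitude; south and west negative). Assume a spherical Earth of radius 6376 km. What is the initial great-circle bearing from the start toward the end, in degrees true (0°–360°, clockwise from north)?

253.0°

N = sin Δλ·cos φ₂ = -0.1140;  D = cos φ₁ sin φ₂ − sin φ₁ cos φ₂ cos Δλ = -0.0348
initial course = atan2(N, D) = 253.05°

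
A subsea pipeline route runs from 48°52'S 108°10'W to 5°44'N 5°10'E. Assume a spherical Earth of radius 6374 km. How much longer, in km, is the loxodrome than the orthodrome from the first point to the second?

484 km

Great circle: cos σ = sin φ₁ sin φ₂ + cos φ₁ cos φ₂ cos Δλ,  σ = 1.9119 rad → d_gc = 12186.2 km
Rhumb line: Δψ = +1.0805, q = Δφ/Δψ = 0.8820, d_rh = R√(Δφ²+q²Δλ²) = 12670.5 km
Excess = 12670.5 − 12186.2 = 484.3 ≈ 484 km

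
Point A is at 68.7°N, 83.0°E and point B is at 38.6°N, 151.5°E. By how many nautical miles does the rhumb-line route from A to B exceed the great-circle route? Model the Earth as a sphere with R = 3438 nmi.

118 nmi

Great circle: cos σ = sin φ₁ sin φ₂ + cos φ₁ cos φ₂ cos Δλ,  σ = 0.8158 rad → d_gc = 2804.6 nmi
Rhumb line: Δψ = -0.9397, q = Δφ/Δψ = 0.5590, d_rh = R√(Δφ²+q²Δλ²) = 2922.7 nmi
Excess = 2922.7 − 2804.6 = 118.1 ≈ 118 nmi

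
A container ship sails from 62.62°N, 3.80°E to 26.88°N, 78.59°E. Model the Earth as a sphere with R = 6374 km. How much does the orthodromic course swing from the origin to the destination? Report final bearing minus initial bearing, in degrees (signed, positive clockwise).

+59.0°

Initial bearing θ₁ = atan2(sin Δλ cos φ₂, cos φ₁ sin φ₂ − sin φ₁ cos φ₂ cos Δλ) = 89.99°
Final bearing θ₂ = (initial bearing from the destination back to the start) + 180° = 148.96°
Δθ = θ₂ − θ₁ = +59.0°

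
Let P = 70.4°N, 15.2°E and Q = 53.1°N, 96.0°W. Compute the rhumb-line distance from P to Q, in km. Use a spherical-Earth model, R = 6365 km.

5983 km

Rhumb course C = atan2(Δλ, Δψ) with Δψ = ln[tan(π/4+φ₂/2)/tan(π/4+φ₁/2)] = -0.6583, Δλ = -1.9408 → C = 251.26°
d = R·|Δφ| / |cos C| = 6365·0.30194 / 0.32121 = 5983 km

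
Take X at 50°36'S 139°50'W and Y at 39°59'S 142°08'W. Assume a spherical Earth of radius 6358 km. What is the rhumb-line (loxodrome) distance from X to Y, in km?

1192 km

Δψ = ln[tan(π/4+φ₂/2)/tan(π/4+φ₁/2)] = +0.2645;  Δφ = +0.1853 rad,  Δλ = -0.0401 rad
q = Δφ/Δψ = 0.7004
d = R·√(Δφ² + q²Δλ²) = 6358·0.18742 = 1192 km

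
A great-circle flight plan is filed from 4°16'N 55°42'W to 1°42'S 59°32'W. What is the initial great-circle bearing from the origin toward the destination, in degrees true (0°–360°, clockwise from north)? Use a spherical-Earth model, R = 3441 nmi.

212.8°

N = sin Δλ·cos φ₂ = -0.0668;  D = cos φ₁ sin φ₂ − sin φ₁ cos φ₂ cos Δλ = -0.1038
initial course = atan2(N, D) = 212.78°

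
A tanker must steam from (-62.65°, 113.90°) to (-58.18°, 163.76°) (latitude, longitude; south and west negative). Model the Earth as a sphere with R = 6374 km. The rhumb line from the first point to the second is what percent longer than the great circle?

2.5%

Great circle: σ = 0.4254 rad → d_gc = Rσ = 2711.4 km
Rhumb: Δφ = +0.0780, Δλ = +0.8702, Δψ = +0.1583, q = Δφ/Δψ = 0.4928 → d_rh = R√(Δφ²+q²Δλ²) = 2778.4 km
Excess = (2778.4 − 2711.4) / 2711.4 = 67.0 / 2711.4 = 2.47% ≈ 2.5%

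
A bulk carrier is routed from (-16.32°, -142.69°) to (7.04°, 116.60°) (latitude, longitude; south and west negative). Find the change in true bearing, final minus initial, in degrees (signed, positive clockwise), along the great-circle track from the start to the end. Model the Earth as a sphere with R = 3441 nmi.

+11.4°

At departure: θ₁ = atan2(sin Δλ cos φ₂, cos φ₁ sin φ₂ − sin φ₁ cos φ₂ cos Δλ) = 273.86°
At arrival: θ₂ = atan2(sin Δλ cos φ₁, −cos φ₂ sin φ₁ + sin φ₂ cos φ₁ cos Δλ) = 285.25°
Δθ = θ₂ − θ₁ = +11.4°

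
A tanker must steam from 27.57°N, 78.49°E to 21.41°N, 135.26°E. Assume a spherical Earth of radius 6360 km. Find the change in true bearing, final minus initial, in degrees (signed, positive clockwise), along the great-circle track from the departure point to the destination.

At departure: θ₁ = atan2(sin Δλ cos φ₂, cos φ₁ sin φ₂ − sin φ₁ cos φ₂ cos Δλ) = 83.59°
At arrival: θ₂ = atan2(sin Δλ cos φ₁, −cos φ₂ sin φ₁ + sin φ₂ cos φ₁ cos Δλ) = 108.88°
Δθ = θ₂ − θ₁ = +25.3°

+25.3°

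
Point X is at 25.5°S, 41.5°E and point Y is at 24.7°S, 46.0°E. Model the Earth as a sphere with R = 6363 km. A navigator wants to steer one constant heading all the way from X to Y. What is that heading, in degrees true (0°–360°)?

78.9°

Δψ = ln[tan(π/4+φ₂/2)/tan(π/4+φ₁/2)] = +0.0154
Δλ = +0.0785 rad (taken the short way round)
course = atan2(Δλ, Δψ) = 78.89°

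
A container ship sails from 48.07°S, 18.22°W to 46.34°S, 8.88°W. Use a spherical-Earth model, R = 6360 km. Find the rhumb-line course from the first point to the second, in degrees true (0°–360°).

74.7°

Meridional parts: M(φ₁)=-0.9593, M(φ₂)=-0.9148 → ΔM = +0.0444;  Δλ = +0.1630 rad
tan C = Δλ / ΔM = +3.6674 → C = 74.75°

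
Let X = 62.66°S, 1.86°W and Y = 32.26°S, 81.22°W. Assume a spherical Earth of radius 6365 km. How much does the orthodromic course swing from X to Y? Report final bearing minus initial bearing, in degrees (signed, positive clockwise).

Initial bearing θ₁ = atan2(sin Δλ cos φ₂, cos φ₁ sin φ₂ − sin φ₁ cos φ₂ cos Δλ) = 262.70°
Final bearing θ₂ = (initial bearing from the destination back to the start) + 180° = 327.40°
Δθ = θ₂ − θ₁ = +64.7°

+64.7°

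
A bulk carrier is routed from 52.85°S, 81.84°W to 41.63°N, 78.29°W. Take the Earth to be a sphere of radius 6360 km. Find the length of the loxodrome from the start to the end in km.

Rhumb course C = atan2(Δλ, Δψ) with Δψ = ln[tan(π/4+φ₂/2)/tan(π/4+φ₁/2)] = +1.8910, Δλ = +0.0620 → C = 1.88°
d = R·|Δφ| / |cos C| = 6360·1.64899 / 0.99946 = 10493 km

10493 km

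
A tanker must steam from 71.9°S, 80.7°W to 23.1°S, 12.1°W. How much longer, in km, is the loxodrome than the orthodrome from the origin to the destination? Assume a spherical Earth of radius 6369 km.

Great circle: cos σ = sin φ₁ sin φ₂ + cos φ₁ cos φ₂ cos Δλ,  σ = 1.0733 rad → d_gc = 6836.1 km
Rhumb line: Δψ = +1.4225, q = Δφ/Δψ = 0.5987, d_rh = R√(Δφ²+q²Δλ²) = 7090.3 km
Excess = 7090.3 − 6836.1 = 254.2 ≈ 254 km

254 km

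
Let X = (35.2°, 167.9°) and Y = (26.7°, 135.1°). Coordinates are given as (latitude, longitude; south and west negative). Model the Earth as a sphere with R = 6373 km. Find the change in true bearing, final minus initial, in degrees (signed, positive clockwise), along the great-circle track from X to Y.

-17.3°

At departure: θ₁ = atan2(sin Δλ cos φ₂, cos φ₁ sin φ₂ − sin φ₁ cos φ₂ cos Δλ) = 262.27°
At arrival: θ₂ = atan2(sin Δλ cos φ₁, −cos φ₂ sin φ₁ + sin φ₂ cos φ₁ cos Δλ) = 245.01°
Δθ = θ₂ − θ₁ = -17.3°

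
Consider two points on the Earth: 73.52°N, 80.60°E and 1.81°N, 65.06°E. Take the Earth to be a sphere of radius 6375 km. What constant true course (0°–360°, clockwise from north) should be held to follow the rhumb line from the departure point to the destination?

Δψ = ln[tan(π/4+φ₂/2)/tan(π/4+φ₁/2)] = -1.9007
Δλ = -0.2712 rad (taken the short way round)
course = atan2(Δλ, Δψ) = 188.12°

188.1°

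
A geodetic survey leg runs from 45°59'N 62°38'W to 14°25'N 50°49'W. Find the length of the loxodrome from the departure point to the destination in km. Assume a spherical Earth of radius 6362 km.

3677 km

Rhumb course C = atan2(Δλ, Δψ) with Δψ = ln[tan(π/4+φ₂/2)/tan(π/4+φ₁/2)] = -0.6515, Δλ = +0.2062 → C = 162.44°
d = R·|Δφ| / |cos C| = 6362·0.55094 / 0.95338 = 3677 km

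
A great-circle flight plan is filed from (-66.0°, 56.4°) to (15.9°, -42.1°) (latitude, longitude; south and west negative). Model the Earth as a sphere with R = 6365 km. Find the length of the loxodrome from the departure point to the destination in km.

Rhumb course C = atan2(Δλ, Δψ) with Δψ = ln[tan(π/4+φ₂/2)/tan(π/4+φ₁/2)] = +1.8297, Δλ = -1.7191 → C = 316.78°
d = R·|Δφ| / |cos C| = 6365·1.42942 / 0.72878 = 12484 km

12484 km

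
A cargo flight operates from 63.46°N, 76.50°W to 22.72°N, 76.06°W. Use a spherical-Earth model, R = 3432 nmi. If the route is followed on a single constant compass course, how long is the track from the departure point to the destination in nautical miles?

Δψ = ln[tan(π/4+φ₂/2)/tan(π/4+φ₁/2)] = -1.0373;  Δφ = -0.7110 rad,  Δλ = +0.0077 rad
q = Δφ/Δψ = 0.6855
d = R·√(Δφ² + q²Δλ²) = 3432·0.71107 = 2440 nmi

2440 nmi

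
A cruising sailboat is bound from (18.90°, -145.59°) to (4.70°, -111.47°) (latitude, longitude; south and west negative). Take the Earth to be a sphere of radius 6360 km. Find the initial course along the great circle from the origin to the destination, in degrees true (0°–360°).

θ = atan2( sin Δλ·cos φ₂ ,  cos φ₁ sin φ₂ − sin φ₁ cos φ₂ cos Δλ )
  = atan2(+0.5590, -0.1897) = 108.75°

108.7°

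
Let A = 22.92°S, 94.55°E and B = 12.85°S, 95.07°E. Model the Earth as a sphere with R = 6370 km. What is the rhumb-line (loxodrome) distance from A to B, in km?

1121 km

Rhumb course C = atan2(Δλ, Δψ) with Δψ = ln[tan(π/4+φ₂/2)/tan(π/4+φ₁/2)] = +0.1850, Δλ = +0.0091 → C = 2.81°
d = R·|Δφ| / |cos C| = 6370·0.17575 / 0.99880 = 1121 km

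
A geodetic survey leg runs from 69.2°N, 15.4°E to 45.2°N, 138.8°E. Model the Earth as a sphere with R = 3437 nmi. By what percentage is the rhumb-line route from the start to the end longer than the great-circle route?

Great circle: σ = 1.0174 rad → d_gc = Rσ = 3496.8 nmi
Rhumb: Δφ = -0.4189, Δλ = +2.1537, Δψ = -0.8090, q = Δφ/Δψ = 0.5178 → d_rh = R√(Δφ²+q²Δλ²) = 4094.1 nmi
Excess = (4094.1 − 3496.8) / 3496.8 = 597.3 / 3496.8 = 17.08% ≈ 17.1%

17.1%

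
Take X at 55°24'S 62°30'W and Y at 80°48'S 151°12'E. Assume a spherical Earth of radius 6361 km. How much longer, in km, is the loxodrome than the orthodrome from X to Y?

1300 km

Great circle: cos σ = sin φ₁ sin φ₂ + cos φ₁ cos φ₂ cos Δλ,  σ = 0.7422 rad → d_gc = 4720.8 km
Rhumb line: Δψ = -1.3536, q = Δφ/Δψ = 0.3275, d_rh = R√(Δφ²+q²Δλ²) = 6020.9 km
Excess = 6020.9 − 4720.8 = 1300.1 ≈ 1300 km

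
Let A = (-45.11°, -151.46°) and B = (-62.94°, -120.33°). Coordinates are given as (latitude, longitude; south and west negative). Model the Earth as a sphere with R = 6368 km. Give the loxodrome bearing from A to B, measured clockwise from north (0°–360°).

134.8°

Meridional parts: M(φ₁)=-0.8841, M(φ₂)=-1.4245 → ΔM = -0.5404;  Δλ = +0.5433 rad
tan C = Δλ / ΔM = -1.0054 → C = 134.85°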